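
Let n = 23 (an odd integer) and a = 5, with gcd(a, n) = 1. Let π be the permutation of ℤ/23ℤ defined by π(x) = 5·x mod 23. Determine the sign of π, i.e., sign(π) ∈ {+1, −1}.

Start at x=8: 8 → 17 → 16 → 11 → 9 → 22 → 18 → … (one orbit).
Decompose π into cycles: lengths [22, 1] (2 cycles, including the fixed point 0).
With 2 cycles on 23 points, sign = (−1)^{23−2} = -1.
Zolotarev: (5|23) = -1, matching the cycle-count sign.

-1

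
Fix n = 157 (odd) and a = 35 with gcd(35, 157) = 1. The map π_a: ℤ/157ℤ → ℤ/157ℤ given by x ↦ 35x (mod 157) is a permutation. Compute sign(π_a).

+1

Orbit of 19 under x↦35x: [19, 37, 39, 109, 47, 75, 113]… (length divides ord_157(35)).
π_35 has 5 disjoint cycles with lengths [39, 39, 39, 39, 1] on {0,…,156}.
sign(π) = (−1)^{n − #cycles} = (−1)^{157−5} = (−1)^152 = +1.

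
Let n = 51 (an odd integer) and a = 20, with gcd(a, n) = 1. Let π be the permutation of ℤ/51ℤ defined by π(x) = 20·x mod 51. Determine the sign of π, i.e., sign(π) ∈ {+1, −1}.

+1

Start at x=23: 23 → 1 → 20 → 43 → 44 → 13 → 5 → … (one orbit).
Cycle type of π: 16×3 + 2 + 1; total 5 cycles.
With 5 cycles on 51 points, sign = (−1)^{51−5} = +1.
Check: (20/51) = +1 by Zolotarev.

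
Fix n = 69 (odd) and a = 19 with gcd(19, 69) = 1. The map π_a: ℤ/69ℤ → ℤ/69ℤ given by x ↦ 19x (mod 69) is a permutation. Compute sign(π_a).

Orbit of 28 under x↦19x: [28, 49, 34, 25, 61, 55, 10]… (length divides ord_69(19)).
Decompose π into cycles: lengths [22, 22, 22, 1, 1, 1] (6 cycles, including the fixed point 0).
n − c = 69 − 6 = 63; sign = (−1)^63 = -1.

-1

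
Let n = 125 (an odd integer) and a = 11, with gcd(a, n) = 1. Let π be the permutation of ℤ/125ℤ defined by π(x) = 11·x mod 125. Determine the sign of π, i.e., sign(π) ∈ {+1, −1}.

+1

Start at x=106: 106 → 41 → 76 → 86 → 71 → 31 → 91 → … (one orbit).
π_11 has 13 disjoint cycles with lengths [25, 25, 25, 25, 5, 5, 5, 5, 1, 1, 1, 1, 1] on {0,…,124}.
n − c = 125 − 13 = 112; sign = (−1)^112 = +1.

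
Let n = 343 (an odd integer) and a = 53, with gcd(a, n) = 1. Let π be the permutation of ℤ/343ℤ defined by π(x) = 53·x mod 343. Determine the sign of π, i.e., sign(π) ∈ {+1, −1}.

Orbit of 326 under x↦53x: [326, 128, 267, 88, 205, 232, 291]… (length divides ord_343(53)).
7 cycles of lengths [147, 147, 21, 21, 3, 3, 1].
Σ(ℓ_i−1) = 343−7 = 336; sign = (−1)^336 = +1.
Zolotarev: (53|343) = +1, matching the cycle-count sign.

+1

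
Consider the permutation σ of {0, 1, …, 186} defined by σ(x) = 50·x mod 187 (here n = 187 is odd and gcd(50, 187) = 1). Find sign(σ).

Orbit of 103 under x↦50x: [103, 101, 1, 50, 69, 84, 86]… (length divides ord_187(50)).
Cycle lengths of π_50 on ℤ/187ℤ: [10, 10, 10, 10, 10, 10, 10, 10, 10, 10, 10, 10, 10, 10, 10, 10, 10, 2, 2, 2, 2, 2, 2, 2, 2, 1]; 26 cycles in total.
sign(π) = (−1)^{n − #cycles} = (−1)^{187−26} = (−1)^161 = -1.

-1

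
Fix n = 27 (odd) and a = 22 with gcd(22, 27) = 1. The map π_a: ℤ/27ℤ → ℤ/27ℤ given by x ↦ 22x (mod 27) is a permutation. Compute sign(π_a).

Orbit of 4 under x↦22x: [4, 7, 19, 13, 16, 1, 22]… (length divides ord_27(22)).
The orbit structure of x ↦ 22x mod 27: 7 orbits of sizes [9, 9, 3, 3, 1, 1, 1].
7 cycles on 27: each ℓ→(−1)^(ℓ−1), product (−1)^20 = +1.
Check: (22/27) = +1 by Zolotarev.

+1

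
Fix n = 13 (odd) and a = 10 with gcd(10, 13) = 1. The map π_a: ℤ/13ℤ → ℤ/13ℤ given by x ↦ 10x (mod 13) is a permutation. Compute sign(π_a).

+1

Start at x=3: 3 → 4 → 1 → 10 → 9 → 12 → 3 (one orbit).
The orbit structure of x ↦ 10x mod 13: 3 orbits of sizes [6, 6, 1].
13 − 3 = 10 transpositions; sign(π) = (−1)^10 = +1.
Via Zolotarev, sign(π_{10}) = (10|13) = +1.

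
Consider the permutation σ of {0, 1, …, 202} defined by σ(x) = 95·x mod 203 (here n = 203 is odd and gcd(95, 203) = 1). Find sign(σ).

-1

Orbit of 74 under x↦95x: [74, 128, 183, 130, 170, 113, 179]… (length divides ord_203(95)).
Decompose π into cycles: lengths [84, 84, 28, 3, 3, 1] (6 cycles, including the fixed point 0).
n − c = 203 − 6 = 197; sign = (−1)^197 = -1.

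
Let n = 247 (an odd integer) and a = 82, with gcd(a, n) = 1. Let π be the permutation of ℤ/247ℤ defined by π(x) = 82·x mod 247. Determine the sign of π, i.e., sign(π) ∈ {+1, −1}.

Start at x=9: 9 → 244 → 1 → 82 → 55 → 64 → 61 → … (one orbit).
Cycle lengths of π_82 on ℤ/247ℤ: [18, 18, 18, 18, 18, 18, 18, 18, 18, 18, 18, 18, 9, 9, 6, 6, 1]; 17 cycles in total.
With 17 cycles on 247 points, sign = (−1)^{247−17} = +1.
Check: (82/247) = +1 by Zolotarev.

+1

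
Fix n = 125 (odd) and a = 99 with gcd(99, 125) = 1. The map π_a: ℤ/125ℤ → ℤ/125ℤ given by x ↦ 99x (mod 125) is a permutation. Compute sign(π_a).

+1

Start at x=124: 124 → 26 → 74 → 76 → 24 → 1 → 99 → … (one orbit).
Cycle type of π: 10×10 + 2×12 + 1; total 23 cycles.
sign(π) = (−1)^{n − #cycles} = (−1)^{125−23} = (−1)^102 = +1.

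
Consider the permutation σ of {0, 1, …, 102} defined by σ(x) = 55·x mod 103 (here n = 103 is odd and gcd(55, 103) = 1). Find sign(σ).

Trace 52: π^k(52) = [52, 79, 19, 15, 1, 55, 38] for k=0..6.
The orbit structure of x ↦ 55x mod 103: 3 orbits of sizes [51, 51, 1].
Σ(ℓ_i−1) = 103−3 = 100; sign = (−1)^100 = +1.
(55|103)_J = +1 (Zolotarev's lemma cross-check).

+1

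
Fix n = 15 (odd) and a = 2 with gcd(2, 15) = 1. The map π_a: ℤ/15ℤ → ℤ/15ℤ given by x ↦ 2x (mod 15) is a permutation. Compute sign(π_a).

+1

Trace 4: π^k(4) = [4, 8, 1, 2] for k=0..3.
The orbit structure of x ↦ 2x mod 15: 5 orbits of sizes [4, 4, 4, 2, 1].
15 − 5 = 10 transpositions; sign(π) = (−1)^10 = +1.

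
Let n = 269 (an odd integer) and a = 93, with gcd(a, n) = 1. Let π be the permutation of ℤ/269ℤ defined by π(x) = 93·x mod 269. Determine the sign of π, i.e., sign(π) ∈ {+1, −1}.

+1

Orbit of 105 under x↦93x: [105, 81, 1, 93, 41, 47, 67]… (length divides ord_269(93)).
5 cycles of lengths [67, 67, 67, 67, 1].
sign(π) = (−1)^{n − #cycles} = (−1)^{269−5} = (−1)^264 = +1.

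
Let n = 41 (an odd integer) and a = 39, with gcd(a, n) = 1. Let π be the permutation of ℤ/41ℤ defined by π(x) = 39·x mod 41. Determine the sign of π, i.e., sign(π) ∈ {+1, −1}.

Orbit of 40 under x↦39x: [40, 2, 37, 8, 25, 32, 18]… (length divides ord_41(39)).
Cycle lengths of π_39 on ℤ/41ℤ: [20, 20, 1]; 3 cycles in total.
41 − 3 = 38 transpositions; sign(π) = (−1)^38 = +1.
The Jacobi symbol (39|41) = +1 (Zolotarev) agrees.

+1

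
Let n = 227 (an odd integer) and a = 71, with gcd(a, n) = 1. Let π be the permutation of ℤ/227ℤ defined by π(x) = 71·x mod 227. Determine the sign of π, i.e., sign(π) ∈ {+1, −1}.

Start at x=109: 109 → 21 → 129 → 79 → 161 → 81 → 76 → … (one orbit).
Decompose π into cycles: lengths [113, 113, 1] (3 cycles, including the fixed point 0).
sign(π) = (−1)^{n − #cycles} = (−1)^{227−3} = (−1)^224 = +1.

+1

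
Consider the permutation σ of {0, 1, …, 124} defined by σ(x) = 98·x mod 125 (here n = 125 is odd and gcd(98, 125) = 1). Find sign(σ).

-1

Trace 68: π^k(68) = [68, 39, 72, 56, 113, 74, 2] for k=0..6.
Cycle type of π: 100 + 20 + 4 + 1; total 4 cycles.
n − c = 125 − 4 = 121; sign = (−1)^121 = -1.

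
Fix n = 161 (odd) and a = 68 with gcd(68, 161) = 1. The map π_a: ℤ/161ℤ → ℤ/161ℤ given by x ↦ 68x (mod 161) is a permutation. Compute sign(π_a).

Trace 93: π^k(93) = [93, 45, 1, 68, 116, 160] for k=0..5.
Decompose π into cycles: lengths [6, 6, 6, 6, 6, 6, 6, 6, 6, 6, 6, 6, 6, 6, 6, 6, 6, 6, 6, 6, 6, 6, 6, 2, 2, 2, 2, 2, 2, 2, 2, 2, 2, 2, 1] (35 cycles, including the fixed point 0).
161 − 35 = 126 transpositions; sign(π) = (−1)^126 = +1.

+1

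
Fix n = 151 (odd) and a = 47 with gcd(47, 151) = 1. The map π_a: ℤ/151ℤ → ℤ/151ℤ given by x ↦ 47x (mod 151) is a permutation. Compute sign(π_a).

Orbit of 95 under x↦47x: [95, 86, 116, 16, 148, 10, 17]… (length divides ord_151(47)).
Decompose π into cycles: lengths [75, 75, 1] (3 cycles, including the fixed point 0).
sign(π) = (−1)^{n − #cycles} = (−1)^{151−3} = (−1)^148 = +1.

+1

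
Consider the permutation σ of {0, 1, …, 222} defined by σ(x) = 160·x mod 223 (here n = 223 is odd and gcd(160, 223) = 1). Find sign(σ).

-1

Orbit of 157 under x↦160x: [157, 144, 71, 210, 150, 139, 163]… (length divides ord_223(160)).
Cycle type of π: 222 + 1; total 2 cycles.
223 − 2 = 221 transpositions; sign(π) = (−1)^221 = -1.
Check: (160/223) = -1 by Zolotarev.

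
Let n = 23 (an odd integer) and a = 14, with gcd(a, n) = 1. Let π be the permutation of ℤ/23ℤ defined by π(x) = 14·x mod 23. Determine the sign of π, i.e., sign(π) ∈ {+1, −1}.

Orbit of 18 under x↦14x: [18, 22, 9, 11, 16, 17, 8]… (length divides ord_23(14)).
Decompose π into cycles: lengths [22, 1] (2 cycles, including the fixed point 0).
23 − 2 = 21 transpositions; sign(π) = (−1)^21 = -1.

-1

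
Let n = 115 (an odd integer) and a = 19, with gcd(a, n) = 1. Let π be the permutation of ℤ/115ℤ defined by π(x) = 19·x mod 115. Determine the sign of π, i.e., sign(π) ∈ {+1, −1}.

Trace 79: π^k(79) = [79, 6, 114, 96, 99, 41, 89] for k=0..6.
Decompose π into cycles: lengths [22, 22, 22, 22, 22, 2, 2, 1] (8 cycles, including the fixed point 0).
115 − 8 = 107 transpositions; sign(π) = (−1)^107 = -1.
Check: (19/115) = -1 by Zolotarev.

-1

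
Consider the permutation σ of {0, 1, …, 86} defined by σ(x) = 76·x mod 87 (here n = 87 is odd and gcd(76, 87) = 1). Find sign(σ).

Start at x=46: 46 → 16 → 85 → 22 → 19 → 52 → 37 → … (one orbit).
π_76 has 6 disjoint cycles with lengths [28, 28, 28, 1, 1, 1] on {0,…,86}.
sign(π) = (−1)^{n − #cycles} = (−1)^{87−6} = (−1)^81 = -1.
(76|87)_J = -1 (Zolotarev's lemma cross-check).

-1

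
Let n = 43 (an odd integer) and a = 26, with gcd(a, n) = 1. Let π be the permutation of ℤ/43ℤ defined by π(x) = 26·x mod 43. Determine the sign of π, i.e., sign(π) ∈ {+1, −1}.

-1

Orbit of 19 under x↦26x: [19, 21, 30, 6, 27, 14, 20]… (length divides ord_43(26)).
Cycle type of π: 42 + 1; total 2 cycles.
Σ(ℓ_i−1) = 43−2 = 41; sign = (−1)^41 = -1.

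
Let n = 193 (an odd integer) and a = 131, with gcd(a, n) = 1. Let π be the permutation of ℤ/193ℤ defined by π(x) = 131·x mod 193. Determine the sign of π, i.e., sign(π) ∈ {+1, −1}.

+1

Orbit of 143 under x↦131x: [143, 12, 28, 1, 131, 177, 27]… (length divides ord_193(131)).
The orbit structure of x ↦ 131x mod 193: 5 orbits of sizes [48, 48, 48, 48, 1].
Σ(ℓ_i−1) = 193−5 = 188; sign = (−1)^188 = +1.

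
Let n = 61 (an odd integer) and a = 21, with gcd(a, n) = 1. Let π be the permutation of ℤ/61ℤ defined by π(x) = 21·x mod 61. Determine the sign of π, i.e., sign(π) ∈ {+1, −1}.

Orbit of 47 under x↦21x: [47, 11, 48, 32, 1, 21, 14]… (length divides ord_61(21)).
π_21 has 6 disjoint cycles with lengths [12, 12, 12, 12, 12, 1] on {0,…,60}.
sign(π) = (−1)^{n − #cycles} = (−1)^{61−6} = (−1)^55 = -1.

-1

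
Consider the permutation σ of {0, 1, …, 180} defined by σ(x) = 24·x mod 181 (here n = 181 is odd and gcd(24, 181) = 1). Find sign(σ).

-1

Orbit of 122 under x↦24x: [122, 32, 44, 151, 4, 96, 132]… (length divides ord_181(24)).
2 cycles of lengths [180, 1].
With 2 cycles on 181 points, sign = (−1)^{181−2} = -1.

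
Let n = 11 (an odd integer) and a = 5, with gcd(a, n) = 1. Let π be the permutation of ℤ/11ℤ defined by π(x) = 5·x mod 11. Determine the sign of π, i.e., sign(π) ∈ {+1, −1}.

Orbit of 4 under x↦5x: [4, 9, 1, 5, 3]… (length divides ord_11(5)).
Decompose π into cycles: lengths [5, 5, 1] (3 cycles, including the fixed point 0).
3 cycles on 11: each ℓ→(−1)^(ℓ−1), product (−1)^8 = +1.

+1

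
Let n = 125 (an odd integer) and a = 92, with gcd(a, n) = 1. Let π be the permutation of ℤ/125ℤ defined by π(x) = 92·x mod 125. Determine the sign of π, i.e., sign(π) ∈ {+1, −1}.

-1

Orbit of 117 under x↦92x: [117, 14, 38, 121, 7, 19, 123]… (length divides ord_125(92)).
4 cycles of lengths [100, 20, 4, 1].
Σ(ℓ_i−1) = 125−4 = 121; sign = (−1)^121 = -1.
The Jacobi symbol (92|125) = -1 (Zolotarev) agrees.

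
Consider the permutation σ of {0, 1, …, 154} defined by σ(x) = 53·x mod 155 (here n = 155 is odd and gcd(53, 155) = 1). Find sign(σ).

Start at x=76: 76 → 153 → 49 → 117 → 1 → 53 → 19 → … (one orbit).
π_53 has 5 disjoint cycles with lengths [60, 60, 30, 4, 1] on {0,…,154}.
With 5 cycles on 155 points, sign = (−1)^{155−5} = +1.
Zolotarev: (53|155) = +1, matching the cycle-count sign.

+1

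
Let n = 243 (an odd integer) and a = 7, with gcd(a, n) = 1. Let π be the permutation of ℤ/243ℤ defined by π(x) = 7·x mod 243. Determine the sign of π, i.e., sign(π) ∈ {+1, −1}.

+1

Trace 157: π^k(157) = [157, 127, 160, 148, 64, 205, 220] for k=0..6.
Decompose π into cycles: lengths [81, 81, 27, 27, 9, 9, 3, 3, 1, 1, 1] (11 cycles, including the fixed point 0).
With 11 cycles on 243 points, sign = (−1)^{243−11} = +1.
Check: (7/243) = +1 by Zolotarev.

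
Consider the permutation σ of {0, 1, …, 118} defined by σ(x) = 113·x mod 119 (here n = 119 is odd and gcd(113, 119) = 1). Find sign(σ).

Orbit of 113 under x↦113x: [113, 36, 22, 106, 78, 8, 71]… (length divides ord_119(113)).
Cycle type of π: 16×7 + 1×7; total 14 cycles.
sign(π) = (−1)^{n − #cycles} = (−1)^{119−14} = (−1)^105 = -1.
Zolotarev: (113|119) = -1, matching the cycle-count sign.

-1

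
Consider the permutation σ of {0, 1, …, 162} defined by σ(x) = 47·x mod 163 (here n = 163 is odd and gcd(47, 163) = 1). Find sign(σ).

Start at x=25: 25 → 34 → 131 → 126 → 54 → 93 → 133 → … (one orbit).
3 cycles of lengths [81, 81, 1].
3 cycles on 163: each ℓ→(−1)^(ℓ−1), product (−1)^160 = +1.

+1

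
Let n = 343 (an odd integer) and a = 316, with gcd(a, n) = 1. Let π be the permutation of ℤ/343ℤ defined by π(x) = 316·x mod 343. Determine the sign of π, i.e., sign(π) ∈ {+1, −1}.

Trace 176: π^k(176) = [176, 50, 22, 92, 260, 183, 204] for k=0..6.
Decompose π into cycles: lengths [49, 49, 49, 49, 49, 49, 7, 7, 7, 7, 7, 7, 1, 1, 1, 1, 1, 1, 1] (19 cycles, including the fixed point 0).
19 cycles on 343: each ℓ→(−1)^(ℓ−1), product (−1)^324 = +1.

+1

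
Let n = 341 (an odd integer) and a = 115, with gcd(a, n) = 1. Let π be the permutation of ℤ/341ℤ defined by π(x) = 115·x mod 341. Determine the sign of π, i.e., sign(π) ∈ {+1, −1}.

-1

Orbit of 67 under x↦115x: [67, 203, 157, 323, 317, 309, 71]… (length divides ord_341(115)).
Decompose π into cycles: lengths [30, 30, 30, 30, 30, 30, 30, 30, 30, 30, 30, 5, 5, 1] (14 cycles, including the fixed point 0).
14 cycles on 341: each ℓ→(−1)^(ℓ−1), product (−1)^327 = -1.
The Jacobi symbol (115|341) = -1 (Zolotarev) agrees.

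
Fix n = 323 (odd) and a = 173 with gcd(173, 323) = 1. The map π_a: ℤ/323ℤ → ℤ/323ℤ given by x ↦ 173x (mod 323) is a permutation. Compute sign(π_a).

+1

Start at x=188: 188 → 224 → 315 → 231 → 234 → 107 → 100 → … (one orbit).
Cycle lengths of π_173 on ℤ/323ℤ: [144, 144, 18, 16, 1]; 5 cycles in total.
5 cycles on 323: each ℓ→(−1)^(ℓ−1), product (−1)^318 = +1.
(173|323)_J = +1 (Zolotarev's lemma cross-check).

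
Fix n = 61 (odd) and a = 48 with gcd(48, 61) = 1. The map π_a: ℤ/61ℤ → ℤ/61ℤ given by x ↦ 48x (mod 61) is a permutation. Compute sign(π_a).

+1

Start at x=1: 1 → 48 → 47 → 60 → 13 → 14 → 1 (one orbit).
The orbit structure of x ↦ 48x mod 61: 11 orbits of sizes [6, 6, 6, 6, 6, 6, 6, 6, 6, 6, 1].
With 11 cycles on 61 points, sign = (−1)^{61−11} = +1.
Zolotarev: (48|61) = +1, matching the cycle-count sign.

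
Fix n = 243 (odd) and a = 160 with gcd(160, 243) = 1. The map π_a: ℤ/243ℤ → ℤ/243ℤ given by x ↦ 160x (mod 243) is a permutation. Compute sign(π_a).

+1

Start at x=46: 46 → 70 → 22 → 118 → 169 → 67 → 28 → … (one orbit).
The orbit structure of x ↦ 160x mod 243: 11 orbits of sizes [81, 81, 27, 27, 9, 9, 3, 3, 1, 1, 1].
sign(π) = (−1)^{n − #cycles} = (−1)^{243−11} = (−1)^232 = +1.
Via Zolotarev, sign(π_{160}) = (160|243) = +1.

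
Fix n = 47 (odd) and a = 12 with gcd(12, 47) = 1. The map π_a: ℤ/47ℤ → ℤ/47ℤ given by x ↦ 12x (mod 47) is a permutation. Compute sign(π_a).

+1

Orbit of 3 under x↦12x: [3, 36, 9, 14, 27, 42, 34]… (length divides ord_47(12)).
Decompose π into cycles: lengths [23, 23, 1] (3 cycles, including the fixed point 0).
3 cycles on 47: each ℓ→(−1)^(ℓ−1), product (−1)^44 = +1.
Via Zolotarev, sign(π_{12}) = (12|47) = +1.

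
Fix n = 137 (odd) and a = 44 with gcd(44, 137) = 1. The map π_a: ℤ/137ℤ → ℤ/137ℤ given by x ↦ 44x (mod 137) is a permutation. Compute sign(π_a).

Trace 34: π^k(34) = [34, 126, 64, 76, 56, 135, 49] for k=0..6.
Cycle lengths of π_44 on ℤ/137ℤ: [68, 68, 1]; 3 cycles in total.
n − c = 137 − 3 = 134; sign = (−1)^134 = +1.

+1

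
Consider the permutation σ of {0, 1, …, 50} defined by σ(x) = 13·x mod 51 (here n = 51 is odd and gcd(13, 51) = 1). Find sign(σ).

+1

Orbit of 4 under x↦13x: [4, 1, 13, 16]… (length divides ord_51(13)).
The orbit structure of x ↦ 13x mod 51: 15 orbits of sizes [4, 4, 4, 4, 4, 4, 4, 4, 4, 4, 4, 4, 1, 1, 1].
n − c = 51 − 15 = 36; sign = (−1)^36 = +1.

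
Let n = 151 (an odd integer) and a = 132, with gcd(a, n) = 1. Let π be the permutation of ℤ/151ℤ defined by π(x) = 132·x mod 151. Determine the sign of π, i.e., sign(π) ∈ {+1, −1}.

Trace 64: π^k(64) = [64, 143, 1, 132, 59, 87, 8] for k=0..6.
Decompose π into cycles: lengths [10, 10, 10, 10, 10, 10, 10, 10, 10, 10, 10, 10, 10, 10, 10, 1] (16 cycles, including the fixed point 0).
n − c = 151 − 16 = 135; sign = (−1)^135 = -1.
Zolotarev: (132|151) = -1, matching the cycle-count sign.

-1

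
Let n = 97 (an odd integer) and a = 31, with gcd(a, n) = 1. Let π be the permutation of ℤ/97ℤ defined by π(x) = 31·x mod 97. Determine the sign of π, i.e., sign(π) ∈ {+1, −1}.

+1

Orbit of 2 under x↦31x: [2, 62, 79, 24, 65, 75, 94]… (length divides ord_97(31)).
Cycle type of π: 48×2 + 1; total 3 cycles.
sign(π) = (−1)^{n − #cycles} = (−1)^{97−3} = (−1)^94 = +1.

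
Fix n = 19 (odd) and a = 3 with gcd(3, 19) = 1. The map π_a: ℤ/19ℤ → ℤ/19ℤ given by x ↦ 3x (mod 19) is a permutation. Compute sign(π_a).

Start at x=15: 15 → 7 → 2 → 6 → 18 → 16 → 10 → … (one orbit).
Cycle lengths of π_3 on ℤ/19ℤ: [18, 1]; 2 cycles in total.
With 2 cycles on 19 points, sign = (−1)^{19−2} = -1.
Zolotarev: (3|19) = -1, matching the cycle-count sign.

-1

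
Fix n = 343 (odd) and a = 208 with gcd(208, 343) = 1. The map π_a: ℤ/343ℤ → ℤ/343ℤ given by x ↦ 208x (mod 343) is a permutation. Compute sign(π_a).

-1

Trace 13: π^k(13) = [13, 303, 255, 218, 68, 81, 41] for k=0..6.
Decompose π into cycles: lengths [294, 42, 6, 1] (4 cycles, including the fixed point 0).
Σ(ℓ_i−1) = 343−4 = 339; sign = (−1)^339 = -1.
(208|343)_J = -1 (Zolotarev's lemma cross-check).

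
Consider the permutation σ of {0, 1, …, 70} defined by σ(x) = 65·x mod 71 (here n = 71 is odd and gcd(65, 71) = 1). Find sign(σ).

Orbit of 12 under x↦65x: [12, 70, 6, 35, 3, 53, 37]… (length divides ord_71(65)).
Cycle type of π: 70 + 1; total 2 cycles.
2 cycles on 71: each ℓ→(−1)^(ℓ−1), product (−1)^69 = -1.
The Jacobi symbol (65|71) = -1 (Zolotarev) agrees.

-1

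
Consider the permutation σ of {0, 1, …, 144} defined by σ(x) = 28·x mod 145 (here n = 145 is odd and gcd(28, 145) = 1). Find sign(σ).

Orbit of 57 under x↦28x: [57, 1, 28, 59]… (length divides ord_145(28)).
Decompose π into cycles: lengths [4, 4, 4, 4, 4, 4, 4, 4, 4, 4, 4, 4, 4, 4, 4, 4, 4, 4, 4, 4, 4, 4, 4, 4, 4, 4, 4, 4, 4, 2, 2, 2, 2, 2, 2, 2, 2, 2, 2, 2, 2, 2, 2, 1] (44 cycles, including the fixed point 0).
145 − 44 = 101 transpositions; sign(π) = (−1)^101 = -1.
Zolotarev: (28|145) = -1, matching the cycle-count sign.

-1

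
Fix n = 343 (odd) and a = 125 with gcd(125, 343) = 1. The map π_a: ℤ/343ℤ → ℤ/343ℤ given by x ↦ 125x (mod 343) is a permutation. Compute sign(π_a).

Trace 323: π^k(323) = [323, 244, 316, 55, 15, 160, 106] for k=0..6.
Cycle type of π: 98×3 + 14×3 + 2×3 + 1; total 10 cycles.
n − c = 343 − 10 = 333; sign = (−1)^333 = -1.
The Jacobi symbol (125|343) = -1 (Zolotarev) agrees.

-1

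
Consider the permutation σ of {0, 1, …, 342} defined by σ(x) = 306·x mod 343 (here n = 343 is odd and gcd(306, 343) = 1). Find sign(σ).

-1

Orbit of 62 under x↦306x: [62, 107, 157, 22, 215, 277, 41]… (length divides ord_343(306)).
Cycle lengths of π_306 on ℤ/343ℤ: [294, 42, 6, 1]; 4 cycles in total.
343 − 4 = 339 transpositions; sign(π) = (−1)^339 = -1.
Check: (306/343) = -1 by Zolotarev.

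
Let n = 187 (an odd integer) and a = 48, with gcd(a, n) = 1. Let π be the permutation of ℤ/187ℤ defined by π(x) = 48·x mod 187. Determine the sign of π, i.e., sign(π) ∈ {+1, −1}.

Trace 147: π^k(147) = [147, 137, 31, 179, 177, 81, 148] for k=0..6.
π_48 has 6 disjoint cycles with lengths [80, 80, 16, 5, 5, 1] on {0,…,186}.
Σ(ℓ_i−1) = 187−6 = 181; sign = (−1)^181 = -1.
The Jacobi symbol (48|187) = -1 (Zolotarev) agrees.

-1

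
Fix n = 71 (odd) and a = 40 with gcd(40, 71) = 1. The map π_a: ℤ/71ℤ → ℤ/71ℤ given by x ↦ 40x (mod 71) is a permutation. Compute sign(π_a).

Trace 19: π^k(19) = [19, 50, 12, 54, 30, 64, 4] for k=0..6.
3 cycles of lengths [35, 35, 1].
sign(π) = (−1)^{n − #cycles} = (−1)^{71−3} = (−1)^68 = +1.

+1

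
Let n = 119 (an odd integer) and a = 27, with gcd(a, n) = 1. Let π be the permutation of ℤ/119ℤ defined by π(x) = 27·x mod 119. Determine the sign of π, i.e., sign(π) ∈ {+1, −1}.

+1

Start at x=8: 8 → 97 → 1 → 27 → 15 → 48 → 106 → … (one orbit).
π_27 has 11 disjoint cycles with lengths [16, 16, 16, 16, 16, 16, 16, 2, 2, 2, 1] on {0,…,118}.
With 11 cycles on 119 points, sign = (−1)^{119−11} = +1.
Zolotarev: (27|119) = +1, matching the cycle-count sign.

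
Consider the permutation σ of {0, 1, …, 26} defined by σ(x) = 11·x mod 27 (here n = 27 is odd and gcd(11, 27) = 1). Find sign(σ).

Orbit of 25 under x↦11x: [25, 5, 1, 11, 13, 8, 7]… (length divides ord_27(11)).
Decompose π into cycles: lengths [18, 6, 2, 1] (4 cycles, including the fixed point 0).
sign(π) = (−1)^{n − #cycles} = (−1)^{27−4} = (−1)^23 = -1.
The Jacobi symbol (11|27) = -1 (Zolotarev) agrees.

-1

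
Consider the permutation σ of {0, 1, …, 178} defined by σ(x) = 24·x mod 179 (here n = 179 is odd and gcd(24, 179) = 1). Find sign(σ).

-1

Orbit of 15 under x↦24x: [15, 2, 48, 78, 82, 178, 155]… (length divides ord_179(24)).
Decompose π into cycles: lengths [178, 1] (2 cycles, including the fixed point 0).
With 2 cycles on 179 points, sign = (−1)^{179−2} = -1.
Check: (24/179) = -1 by Zolotarev.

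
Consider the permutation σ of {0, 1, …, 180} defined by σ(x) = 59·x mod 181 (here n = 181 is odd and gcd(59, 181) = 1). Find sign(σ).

+1

Start at x=59: 59 → 42 → 125 → 135 → 1 → 59 (one orbit).
The orbit structure of x ↦ 59x mod 181: 37 orbits of sizes [5, 5, 5, 5, 5, 5, 5, 5, 5, 5, 5, 5, 5, 5, 5, 5, 5, 5, 5, 5, 5, 5, 5, 5, 5, 5, 5, 5, 5, 5, 5, 5, 5, 5, 5, 5, 1].
181 − 37 = 144 transpositions; sign(π) = (−1)^144 = +1.
Zolotarev: (59|181) = +1, matching the cycle-count sign.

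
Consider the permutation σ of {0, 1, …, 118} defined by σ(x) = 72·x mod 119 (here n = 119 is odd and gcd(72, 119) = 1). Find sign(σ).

+1

Trace 81: π^k(81) = [81, 1, 72, 67, 64, 86, 4] for k=0..6.
The orbit structure of x ↦ 72x mod 119: 15 orbits of sizes [12, 12, 12, 12, 12, 12, 12, 12, 4, 4, 4, 4, 3, 3, 1].
sign(π) = (−1)^{n − #cycles} = (−1)^{119−15} = (−1)^104 = +1.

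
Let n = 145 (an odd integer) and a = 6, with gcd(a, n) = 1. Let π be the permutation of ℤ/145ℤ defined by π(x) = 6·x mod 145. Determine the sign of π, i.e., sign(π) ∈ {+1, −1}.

+1

Orbit of 91 under x↦6x: [91, 111, 86, 81, 51, 16, 96]… (length divides ord_145(6)).
Decompose π into cycles: lengths [14, 14, 14, 14, 14, 14, 14, 14, 14, 14, 1, 1, 1, 1, 1] (15 cycles, including the fixed point 0).
With 15 cycles on 145 points, sign = (−1)^{145−15} = +1.
(6|145)_J = +1 (Zolotarev's lemma cross-check).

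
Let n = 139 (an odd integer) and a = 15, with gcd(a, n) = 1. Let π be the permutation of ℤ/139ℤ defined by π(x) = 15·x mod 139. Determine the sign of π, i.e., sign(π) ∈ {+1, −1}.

Trace 24: π^k(24) = [24, 82, 118, 102, 1, 15, 86] for k=0..6.
Cycle lengths of π_15 on ℤ/139ℤ: [138, 1]; 2 cycles in total.
n − c = 139 − 2 = 137; sign = (−1)^137 = -1.
(15|139)_J = -1 (Zolotarev's lemma cross-check).

-1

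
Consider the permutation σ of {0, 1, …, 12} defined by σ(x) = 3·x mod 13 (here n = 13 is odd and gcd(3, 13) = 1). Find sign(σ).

+1

Trace 9: π^k(9) = [9, 1, 3] for k=0..2.
Decompose π into cycles: lengths [3, 3, 3, 3, 1] (5 cycles, including the fixed point 0).
5 cycles on 13: each ℓ→(−1)^(ℓ−1), product (−1)^8 = +1.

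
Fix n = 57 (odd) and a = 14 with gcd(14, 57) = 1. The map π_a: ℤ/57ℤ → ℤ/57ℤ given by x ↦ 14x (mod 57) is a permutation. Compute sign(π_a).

+1

Trace 50: π^k(50) = [50, 16, 53, 1, 14, 25, 8] for k=0..6.
5 cycles of lengths [18, 18, 18, 2, 1].
Σ(ℓ_i−1) = 57−5 = 52; sign = (−1)^52 = +1.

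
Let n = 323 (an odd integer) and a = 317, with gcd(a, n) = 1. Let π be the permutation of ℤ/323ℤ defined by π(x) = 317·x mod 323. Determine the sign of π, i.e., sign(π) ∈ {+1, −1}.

+1

Orbit of 227 under x↦317x: [227, 253, 97, 64, 262, 43, 65]… (length divides ord_323(317)).
The orbit structure of x ↦ 317x mod 323: 5 orbits of sizes [144, 144, 18, 16, 1].
sign(π) = (−1)^{n − #cycles} = (−1)^{323−5} = (−1)^318 = +1.
Zolotarev: (317|323) = +1, matching the cycle-count sign.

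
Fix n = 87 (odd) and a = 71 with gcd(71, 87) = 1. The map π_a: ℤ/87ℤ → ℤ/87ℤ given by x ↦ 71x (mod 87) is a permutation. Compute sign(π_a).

Start at x=62: 62 → 52 → 38 → 1 → 71 → 82 → 80 → … (one orbit).
The orbit structure of x ↦ 71x mod 87: 8 orbits of sizes [14, 14, 14, 14, 14, 14, 2, 1].
8 cycles on 87: each ℓ→(−1)^(ℓ−1), product (−1)^79 = -1.
(71|87)_J = -1 (Zolotarev's lemma cross-check).

-1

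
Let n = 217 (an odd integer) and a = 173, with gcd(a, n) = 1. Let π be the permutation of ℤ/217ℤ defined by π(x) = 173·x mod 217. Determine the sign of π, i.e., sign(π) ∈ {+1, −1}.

Orbit of 214 under x↦173x: [214, 132, 51, 143, 1, 173, 200]… (length divides ord_217(173)).
10 cycles of lengths [30, 30, 30, 30, 30, 30, 15, 15, 6, 1].
sign(π) = (−1)^{n − #cycles} = (−1)^{217−10} = (−1)^207 = -1.

-1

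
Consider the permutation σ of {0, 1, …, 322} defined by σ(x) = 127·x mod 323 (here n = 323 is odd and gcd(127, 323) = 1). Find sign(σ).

-1

Start at x=140: 140 → 15 → 290 → 8 → 47 → 155 → 305 → … (one orbit).
Cycle type of π: 72×4 + 18 + 8×2 + 1; total 8 cycles.
sign(π) = (−1)^{n − #cycles} = (−1)^{323−8} = (−1)^315 = -1.
Via Zolotarev, sign(π_{127}) = (127|323) = -1.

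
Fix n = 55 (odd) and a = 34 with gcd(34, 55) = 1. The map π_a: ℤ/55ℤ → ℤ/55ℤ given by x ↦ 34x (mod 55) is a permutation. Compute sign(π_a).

+1

Start at x=1: 1 → 34 → 1 (one orbit).
33 cycles of lengths [2, 2, 2, 2, 2, 2, 2, 2, 2, 2, 2, 2, 2, 2, 2, 2, 2, 2, 2, 2, 2, 2, 1, 1, 1, 1, 1, 1, 1, 1, 1, 1, 1].
55 − 33 = 22 transpositions; sign(π) = (−1)^22 = +1.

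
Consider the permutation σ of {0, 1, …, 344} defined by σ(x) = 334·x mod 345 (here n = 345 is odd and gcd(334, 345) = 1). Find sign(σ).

+1

Trace 124: π^k(124) = [124, 16, 169, 211, 94, 1, 334] for k=0..6.
27 cycles of lengths [22, 22, 22, 22, 22, 22, 22, 22, 22, 22, 22, 22, 11, 11, 11, 11, 11, 11, 2, 2, 2, 2, 2, 2, 1, 1, 1].
sign(π) = (−1)^{n − #cycles} = (−1)^{345−27} = (−1)^318 = +1.
Zolotarev: (334|345) = +1, matching the cycle-count sign.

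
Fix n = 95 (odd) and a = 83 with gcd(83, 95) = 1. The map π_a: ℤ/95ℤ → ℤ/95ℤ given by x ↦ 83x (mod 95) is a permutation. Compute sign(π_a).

-1

Orbit of 87 under x↦83x: [87, 1, 83, 49, 77, 26, 68]… (length divides ord_95(83)).
The orbit structure of x ↦ 83x mod 95: 14 orbits of sizes [12, 12, 12, 12, 12, 12, 4, 3, 3, 3, 3, 3, 3, 1].
n − c = 95 − 14 = 81; sign = (−1)^81 = -1.
The Jacobi symbol (83|95) = -1 (Zolotarev) agrees.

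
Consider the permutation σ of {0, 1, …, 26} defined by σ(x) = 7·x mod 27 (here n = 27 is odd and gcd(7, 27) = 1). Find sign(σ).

Trace 4: π^k(4) = [4, 1, 7, 22, 19, 25, 13] for k=0..6.
Cycle type of π: 9×2 + 3×2 + 1×3; total 7 cycles.
27 − 7 = 20 transpositions; sign(π) = (−1)^20 = +1.
Via Zolotarev, sign(π_{7}) = (7|27) = +1.

+1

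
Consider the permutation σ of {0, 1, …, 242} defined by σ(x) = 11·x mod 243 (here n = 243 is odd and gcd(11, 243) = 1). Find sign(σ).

Orbit of 197 under x↦11x: [197, 223, 23, 10, 110, 238, 188]… (length divides ord_243(11)).
π_11 has 6 disjoint cycles with lengths [162, 54, 18, 6, 2, 1] on {0,…,242}.
Σ(ℓ_i−1) = 243−6 = 237; sign = (−1)^237 = -1.
Via Zolotarev, sign(π_{11}) = (11|243) = -1.

-1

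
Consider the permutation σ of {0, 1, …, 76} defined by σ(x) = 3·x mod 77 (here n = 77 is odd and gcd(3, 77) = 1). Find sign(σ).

-1

Orbit of 5 under x↦3x: [5, 15, 45, 58, 20, 60, 26]… (length divides ord_77(3)).
π_3 has 6 disjoint cycles with lengths [30, 30, 6, 5, 5, 1] on {0,…,76}.
sign(π) = (−1)^{n − #cycles} = (−1)^{77−6} = (−1)^71 = -1.
Via Zolotarev, sign(π_{3}) = (3|77) = -1.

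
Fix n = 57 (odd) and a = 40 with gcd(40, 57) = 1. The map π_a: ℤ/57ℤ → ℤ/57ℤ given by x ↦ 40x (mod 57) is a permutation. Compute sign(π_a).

Orbit of 16 under x↦40x: [16, 13, 7, 52, 28, 37, 55]… (length divides ord_57(40)).
π_40 has 6 disjoint cycles with lengths [18, 18, 18, 1, 1, 1] on {0,…,56}.
6 cycles on 57: each ℓ→(−1)^(ℓ−1), product (−1)^51 = -1.

-1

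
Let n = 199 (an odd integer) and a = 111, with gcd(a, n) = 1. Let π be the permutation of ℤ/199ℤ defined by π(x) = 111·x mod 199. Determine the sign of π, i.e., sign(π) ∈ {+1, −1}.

+1

Trace 114: π^k(114) = [114, 117, 52, 1, 111, 182, 103] for k=0..6.
Decompose π into cycles: lengths [33, 33, 33, 33, 33, 33, 1] (7 cycles, including the fixed point 0).
199 − 7 = 192 transpositions; sign(π) = (−1)^192 = +1.
Zolotarev: (111|199) = +1, matching the cycle-count sign.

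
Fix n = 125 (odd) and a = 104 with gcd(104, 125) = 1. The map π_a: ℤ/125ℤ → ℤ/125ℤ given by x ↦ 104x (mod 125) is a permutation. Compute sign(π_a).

+1

Orbit of 24 under x↦104x: [24, 121, 84, 111, 44, 76, 29]… (length divides ord_125(104)).
π_104 has 7 disjoint cycles with lengths [50, 50, 10, 10, 2, 2, 1] on {0,…,124}.
125 − 7 = 118 transpositions; sign(π) = (−1)^118 = +1.
Check: (104/125) = +1 by Zolotarev.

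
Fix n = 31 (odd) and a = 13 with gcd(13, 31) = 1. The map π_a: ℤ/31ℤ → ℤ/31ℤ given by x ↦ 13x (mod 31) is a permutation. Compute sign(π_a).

Orbit of 12 under x↦13x: [12, 1, 13, 14, 27, 10, 6]… (length divides ord_31(13)).
2 cycles of lengths [30, 1].
With 2 cycles on 31 points, sign = (−1)^{31−2} = -1.
(13|31)_J = -1 (Zolotarev's lemma cross-check).

-1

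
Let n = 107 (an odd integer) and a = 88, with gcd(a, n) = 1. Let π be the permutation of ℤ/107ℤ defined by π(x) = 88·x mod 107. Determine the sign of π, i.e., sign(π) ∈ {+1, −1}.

-1

Start at x=26: 26 → 41 → 77 → 35 → 84 → 9 → 43 → … (one orbit).
Decompose π into cycles: lengths [106, 1] (2 cycles, including the fixed point 0).
sign(π) = (−1)^{n − #cycles} = (−1)^{107−2} = (−1)^105 = -1.
Zolotarev: (88|107) = -1, matching the cycle-count sign.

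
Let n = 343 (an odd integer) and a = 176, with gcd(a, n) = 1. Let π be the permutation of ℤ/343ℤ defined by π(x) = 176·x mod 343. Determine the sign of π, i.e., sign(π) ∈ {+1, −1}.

+1

Orbit of 267 under x↦176x: [267, 1, 176, 106, 134, 260, 141]… (length divides ord_343(176)).
π_176 has 19 disjoint cycles with lengths [49, 49, 49, 49, 49, 49, 7, 7, 7, 7, 7, 7, 1, 1, 1, 1, 1, 1, 1] on {0,…,342}.
Σ(ℓ_i−1) = 343−19 = 324; sign = (−1)^324 = +1.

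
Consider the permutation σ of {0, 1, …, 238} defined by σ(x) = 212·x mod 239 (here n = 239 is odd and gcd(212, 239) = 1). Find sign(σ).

-1

Orbit of 232 under x↦212x: [232, 189, 155, 117, 187, 209, 93]… (length divides ord_239(212)).
2 cycles of lengths [238, 1].
n − c = 239 − 2 = 237; sign = (−1)^237 = -1.
Check: (212/239) = -1 by Zolotarev.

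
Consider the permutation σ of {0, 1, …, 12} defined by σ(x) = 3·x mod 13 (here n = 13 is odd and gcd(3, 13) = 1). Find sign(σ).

+1

Trace 9: π^k(9) = [9, 1, 3] for k=0..2.
Decompose π into cycles: lengths [3, 3, 3, 3, 1] (5 cycles, including the fixed point 0).
5 cycles on 13: each ℓ→(−1)^(ℓ−1), product (−1)^8 = +1.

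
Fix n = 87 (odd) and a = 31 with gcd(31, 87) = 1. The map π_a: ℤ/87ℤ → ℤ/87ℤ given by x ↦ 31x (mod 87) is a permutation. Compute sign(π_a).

Orbit of 61 under x↦31x: [61, 64, 70, 82, 19, 67, 76]… (length divides ord_87(31)).
Decompose π into cycles: lengths [28, 28, 28, 1, 1, 1] (6 cycles, including the fixed point 0).
6 cycles on 87: each ℓ→(−1)^(ℓ−1), product (−1)^81 = -1.

-1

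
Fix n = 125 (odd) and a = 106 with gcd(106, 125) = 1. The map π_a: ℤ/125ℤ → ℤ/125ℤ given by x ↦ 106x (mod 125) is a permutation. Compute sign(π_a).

Orbit of 121 under x↦106x: [121, 76, 56, 61, 91, 21, 101]… (length divides ord_125(106)).
13 cycles of lengths [25, 25, 25, 25, 5, 5, 5, 5, 1, 1, 1, 1, 1].
n − c = 125 − 13 = 112; sign = (−1)^112 = +1.

+1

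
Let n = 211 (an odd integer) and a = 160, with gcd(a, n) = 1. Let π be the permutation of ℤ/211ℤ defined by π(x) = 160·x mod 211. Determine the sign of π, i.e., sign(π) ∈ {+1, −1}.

-1

Orbit of 184 under x↦160x: [184, 111, 36, 63, 163, 127, 64]… (length divides ord_211(160)).
The orbit structure of x ↦ 160x mod 211: 2 orbits of sizes [210, 1].
2 cycles on 211: each ℓ→(−1)^(ℓ−1), product (−1)^209 = -1.
Check: (160/211) = -1 by Zolotarev.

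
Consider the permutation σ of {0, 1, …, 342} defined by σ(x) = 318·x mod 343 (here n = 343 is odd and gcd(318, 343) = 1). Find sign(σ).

-1

Start at x=159: 159 → 141 → 248 → 317 → 307 → 214 → 138 → … (one orbit).
The orbit structure of x ↦ 318x mod 343: 4 orbits of sizes [294, 42, 6, 1].
n − c = 343 − 4 = 339; sign = (−1)^339 = -1.
The Jacobi symbol (318|343) = -1 (Zolotarev) agrees.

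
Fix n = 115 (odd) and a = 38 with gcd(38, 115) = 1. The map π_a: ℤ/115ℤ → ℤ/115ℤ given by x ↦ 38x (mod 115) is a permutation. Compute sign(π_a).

Orbit of 88 under x↦38x: [88, 9, 112, 1, 38, 64, 17]… (length divides ord_115(38)).
The orbit structure of x ↦ 38x mod 115: 5 orbits of sizes [44, 44, 22, 4, 1].
Σ(ℓ_i−1) = 115−5 = 110; sign = (−1)^110 = +1.
The Jacobi symbol (38|115) = +1 (Zolotarev) agrees.

+1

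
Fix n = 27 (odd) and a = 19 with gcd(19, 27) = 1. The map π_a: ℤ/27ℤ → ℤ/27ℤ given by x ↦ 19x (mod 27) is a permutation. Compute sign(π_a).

Start at x=10: 10 → 1 → 19 → 10 (one orbit).
Decompose π into cycles: lengths [3, 3, 3, 3, 3, 3, 1, 1, 1, 1, 1, 1, 1, 1, 1] (15 cycles, including the fixed point 0).
27 − 15 = 12 transpositions; sign(π) = (−1)^12 = +1.

+1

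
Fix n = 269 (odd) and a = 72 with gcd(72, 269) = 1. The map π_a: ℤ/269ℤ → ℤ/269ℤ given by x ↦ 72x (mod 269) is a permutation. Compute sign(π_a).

-1

Trace 236: π^k(236) = [236, 45, 12, 57, 69, 126, 195] for k=0..6.
Decompose π into cycles: lengths [268, 1] (2 cycles, including the fixed point 0).
2 cycles on 269: each ℓ→(−1)^(ℓ−1), product (−1)^267 = -1.
The Jacobi symbol (72|269) = -1 (Zolotarev) agrees.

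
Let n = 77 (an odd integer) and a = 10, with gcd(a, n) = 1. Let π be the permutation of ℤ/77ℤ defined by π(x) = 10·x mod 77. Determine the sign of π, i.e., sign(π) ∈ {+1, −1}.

Orbit of 67 under x↦10x: [67, 54, 1, 10, 23, 76]… (length divides ord_77(10)).
π_10 has 17 disjoint cycles with lengths [6, 6, 6, 6, 6, 6, 6, 6, 6, 6, 6, 2, 2, 2, 2, 2, 1] on {0,…,76}.
Σ(ℓ_i−1) = 77−17 = 60; sign = (−1)^60 = +1.
The Jacobi symbol (10|77) = +1 (Zolotarev) agrees.

+1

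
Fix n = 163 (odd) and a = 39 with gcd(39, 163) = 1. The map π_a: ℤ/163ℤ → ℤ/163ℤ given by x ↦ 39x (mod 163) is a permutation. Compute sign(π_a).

+1

Trace 81: π^k(81) = [81, 62, 136, 88, 9, 25, 160] for k=0..6.
Cycle lengths of π_39 on ℤ/163ℤ: [81, 81, 1]; 3 cycles in total.
3 cycles on 163: each ℓ→(−1)^(ℓ−1), product (−1)^160 = +1.
Via Zolotarev, sign(π_{39}) = (39|163) = +1.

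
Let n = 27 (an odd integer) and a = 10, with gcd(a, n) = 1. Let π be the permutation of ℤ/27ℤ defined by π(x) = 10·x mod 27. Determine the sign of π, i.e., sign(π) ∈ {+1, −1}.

+1

Start at x=1: 1 → 10 → 19 → 1 (one orbit).
π_10 has 15 disjoint cycles with lengths [3, 3, 3, 3, 3, 3, 1, 1, 1, 1, 1, 1, 1, 1, 1] on {0,…,26}.
With 15 cycles on 27 points, sign = (−1)^{27−15} = +1.
Zolotarev: (10|27) = +1, matching the cycle-count sign.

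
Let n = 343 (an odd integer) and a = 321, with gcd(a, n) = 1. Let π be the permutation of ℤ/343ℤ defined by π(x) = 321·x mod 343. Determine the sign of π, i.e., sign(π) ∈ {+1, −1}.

Orbit of 300 under x↦321x: [300, 260, 111, 302, 216, 50, 272]… (length divides ord_343(321)).
10 cycles of lengths [98, 98, 98, 14, 14, 14, 2, 2, 2, 1].
sign(π) = (−1)^{n − #cycles} = (−1)^{343−10} = (−1)^333 = -1.
Via Zolotarev, sign(π_{321}) = (321|343) = -1.

-1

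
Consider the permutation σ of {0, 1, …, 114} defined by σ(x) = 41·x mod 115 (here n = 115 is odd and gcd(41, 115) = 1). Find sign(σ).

Start at x=71: 71 → 36 → 96 → 26 → 31 → 6 → 16 → … (one orbit).
Decompose π into cycles: lengths [11, 11, 11, 11, 11, 11, 11, 11, 11, 11, 1, 1, 1, 1, 1] (15 cycles, including the fixed point 0).
15 cycles on 115: each ℓ→(−1)^(ℓ−1), product (−1)^100 = +1.

+1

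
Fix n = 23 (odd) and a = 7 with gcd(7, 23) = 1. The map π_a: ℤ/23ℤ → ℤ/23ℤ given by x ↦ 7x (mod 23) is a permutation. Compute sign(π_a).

-1

Orbit of 3 under x↦7x: [3, 21, 9, 17, 4, 5, 12]… (length divides ord_23(7)).
The orbit structure of x ↦ 7x mod 23: 2 orbits of sizes [22, 1].
Σ(ℓ_i−1) = 23−2 = 21; sign = (−1)^21 = -1.
Via Zolotarev, sign(π_{7}) = (7|23) = -1.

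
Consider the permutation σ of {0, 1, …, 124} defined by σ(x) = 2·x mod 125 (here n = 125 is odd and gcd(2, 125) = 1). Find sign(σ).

-1

Start at x=64: 64 → 3 → 6 → 12 → 24 → 48 → 96 → … (one orbit).
π_2 has 4 disjoint cycles with lengths [100, 20, 4, 1] on {0,…,124}.
Σ(ℓ_i−1) = 125−4 = 121; sign = (−1)^121 = -1.
(2|125)_J = -1 (Zolotarev's lemma cross-check).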